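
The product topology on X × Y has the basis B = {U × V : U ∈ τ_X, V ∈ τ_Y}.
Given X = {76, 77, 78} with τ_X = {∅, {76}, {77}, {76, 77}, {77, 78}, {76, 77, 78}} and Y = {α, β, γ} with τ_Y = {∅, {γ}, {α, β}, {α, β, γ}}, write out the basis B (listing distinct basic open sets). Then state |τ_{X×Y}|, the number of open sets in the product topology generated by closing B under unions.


Basis B = {∅ × ∅, {76} × {γ}, {77} × {γ}, {76} × {α, β}, {76, 77} × {γ}, {77} × {α, β}, {77, 78} × {γ}, {76} × {α, β, γ}, {76, 77, 78} × {γ}, {77} × {α, β, γ}, {76, 77} × {α, β}, {77, 78} × {α, β}, {76, 77} × {α, β, γ}, {76, 77, 78} × {α, β}, {77, 78} × {α, β, γ}, {76, 77, 78} × {α, β, γ}}; |τ_{X×Y}| = 36.

Enumerate products U × V with U ∈ τ_X, V ∈ τ_Y (deduplicated):
  ∅ × ∅ = {} (∅)
  {76} × {γ} = {(76,γ)}
  {77} × {γ} = {(77,γ)}
  {76} × {α, β} = {(76,α), (76,β)}
  {76, 77} × {γ} = {(76,γ), (77,γ)}
  {77} × {α, β} = {(77,α), (77,β)}
  {77, 78} × {γ} = {(77,γ), (78,γ)}
  {76} × {α, β, γ} = {(76,α), (76,β), (76,γ)}
  {76, 77, 78} × {γ} = {(76,γ), (77,γ), (78,γ)}
  {77} × {α, β, γ} = {(77,α), (77,β), (77,γ)}
  {76, 77} × {α, β} = {(76,α), (76,β), (77,α), (77,β)}
  {77, 78} × {α, β} = {(77,α), (77,β), (78,α), (78,β)}
  {76, 77} × {α, β, γ} = {(76,α), (76,β), (76,γ), (77,α), (77,β), (77,γ)}
  {76, 77, 78} × {α, β} = {(76,α), (76,β), (77,α), (77,β), (78,α), (78,β)}
  {77, 78} × {α, β, γ} = {(77,α), (77,β), (77,γ), (78,α), (78,β), (78,γ)}
  {76, 77, 78} × {α, β, γ} = {(76,α), (76,β), (76,γ), (77,α), (77,β), (77,γ), (78,α), (78,β), (78,γ)}
These 16 distinct sets form the basis B.
Close under arbitrary unions to get τ_{X×Y}; counting gives |τ_{X×Y}| = 36.


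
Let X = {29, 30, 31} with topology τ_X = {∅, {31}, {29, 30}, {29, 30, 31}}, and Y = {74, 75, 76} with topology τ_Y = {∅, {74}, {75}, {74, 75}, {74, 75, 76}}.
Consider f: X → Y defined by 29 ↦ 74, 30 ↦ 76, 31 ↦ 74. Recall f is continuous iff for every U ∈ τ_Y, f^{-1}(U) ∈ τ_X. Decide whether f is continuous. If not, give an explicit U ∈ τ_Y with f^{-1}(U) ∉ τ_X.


f is NOT continuous.

Compute f^{-1}(U) for each U ∈ τ_Y:
  U = ∅: f^{-1}(U) = ∅ ∈ τ_X ✓.
  U = {74}: f^{-1}(U) = {29, 31} ∉ τ_X ✗.
  U = {75}: f^{-1}(U) = ∅ ∈ τ_X ✓.
  U = {74, 75}: f^{-1}(U) = {29, 31} ∉ τ_X ✗.
  U = {74, 75, 76}: f^{-1}(U) = {29, 30, 31} ∈ τ_X ✓.
Found U = {74} with f^{-1}(U) = {29, 31} not in τ_X. Therefore f is NOT continuous.


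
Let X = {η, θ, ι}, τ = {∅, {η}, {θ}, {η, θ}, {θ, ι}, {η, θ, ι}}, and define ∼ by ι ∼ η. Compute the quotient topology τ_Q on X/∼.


X/∼ = {[η=ι], [θ]}; |τ_Q| = 3.

Equivalence classes: [η=ι], [θ].
Quotient map π: X → X/∼ sends η ↦ [η=ι], θ ↦ [θ], ι ↦ [η=ι].
For each subset V ⊆ X/∼, compute π^{-1}(V) ⊆ X and check whether π^{-1}(V) ∈ τ. V is open in τ_Q iff π^{-1}(V) ∈ τ.
  V = {}: π^{-1}(V) = ∅ ∈ τ ✓.
  V = {[η=ι]}: π^{-1}(V) = {η, ι} ∉ τ ✗.
  V = {[θ]}: π^{-1}(V) = {θ} ∈ τ ✓.
  V = {[η=ι], [θ]}: π^{-1}(V) = {η, θ, ι} ∈ τ ✓.
Open sets in the quotient: τ_Q = {{}, {[θ]}, {[η=ι], [θ]}} (3 elements).


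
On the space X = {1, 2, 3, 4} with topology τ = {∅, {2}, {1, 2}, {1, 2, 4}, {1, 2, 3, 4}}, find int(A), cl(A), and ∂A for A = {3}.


int(A) = ∅, cl(A) = {3}, ∂A = {3}.

Closed sets in (X, τ) are complements of opens:
  closed(X, τ) = {∅, {3}, {3, 4}, {1, 3, 4}, {1, 2, 3, 4}}.
int(A) = ⋃ {U ∈ τ : U ⊆ A}. Opens contained in A: ∅.
Taking the union of these: int(A) = ∅.
cl(A) = ⋂ {C closed : A ⊆ C}. Closed sets containing A: {3}, {3, 4}, {1, 3, 4}, {1, 2, 3, 4}.
Intersecting these: cl(A) = {3}.
∂A = cl(A) ∖ int(A) = {3} ∖ ∅ = {3}.


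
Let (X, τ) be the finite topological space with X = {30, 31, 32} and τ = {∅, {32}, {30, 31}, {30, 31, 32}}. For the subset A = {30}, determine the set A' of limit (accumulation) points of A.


A' = {31}

For each x ∈ X, list the open sets U ∈ τ with x ∈ U, then check whether U ∩ (A ∖ {x}) ≠ ∅ for every such U.
  x = 30: open {30, 31} ∋ x has {30, 31} ∩ (A ∖ {30}) = ∅, so x is NOT a limit point.
  x = 31: opens ∋ x are {30, 31}, {30, 31, 32}; each meets A ∖ {31}, so x IS a limit point.
  x = 32: open {32} ∋ x has {32} ∩ (A ∖ {32}) = ∅, so x is NOT a limit point.
Collecting: A' = {31}.


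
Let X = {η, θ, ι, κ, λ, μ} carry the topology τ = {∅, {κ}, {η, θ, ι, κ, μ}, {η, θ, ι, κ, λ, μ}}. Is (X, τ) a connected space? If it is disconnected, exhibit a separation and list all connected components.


(X, τ) is connected.

Find clopen sets (U ∈ τ with X ∖ U ∈ τ):
  U = ∅, X ∖ U = {η, θ, ι, κ, λ, μ} — both open, so U is clopen.
  U = {η, θ, ι, κ, λ, μ}, X ∖ U = ∅ — both open, so U is clopen.
Only trivial clopens (∅ and X) exist, so (X, τ) is connected.
Compute connected components by grouping points that agree on all clopens:
  component: {η, θ, ι, κ, λ, μ}


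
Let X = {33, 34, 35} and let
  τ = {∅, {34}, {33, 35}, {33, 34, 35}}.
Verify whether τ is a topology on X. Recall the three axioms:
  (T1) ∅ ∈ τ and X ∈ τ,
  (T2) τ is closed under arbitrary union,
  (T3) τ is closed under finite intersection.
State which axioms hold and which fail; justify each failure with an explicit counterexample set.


τ IS a topology on X.

Axiom (T1): ∅ ∈ τ? Yes; X ∈ τ? Yes.
Axiom (T2/T3): check pairwise unions and intersections of members of τ.
All pairwise intersections and unions checked — each lies in τ. Therefore τ satisfies (T1), (T2), (T3): it IS a topology on X.


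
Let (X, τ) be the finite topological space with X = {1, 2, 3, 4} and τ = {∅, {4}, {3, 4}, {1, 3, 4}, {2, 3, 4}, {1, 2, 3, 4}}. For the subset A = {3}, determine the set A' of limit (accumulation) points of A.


A' = {1, 2}

For each x ∈ X, list the open sets U ∈ τ with x ∈ U, then check whether U ∩ (A ∖ {x}) ≠ ∅ for every such U.
  x = 1: opens ∋ x are {1, 3, 4}, {1, 2, 3, 4}; each meets A ∖ {1}, so x IS a limit point.
  x = 2: opens ∋ x are {2, 3, 4}, {1, 2, 3, 4}; each meets A ∖ {2}, so x IS a limit point.
  x = 3: open {3, 4} ∋ x has {3, 4} ∩ (A ∖ {3}) = ∅, so x is NOT a limit point.
  x = 4: open {4} ∋ x has {4} ∩ (A ∖ {4}) = ∅, so x is NOT a limit point.
Collecting: A' = {1, 2}.


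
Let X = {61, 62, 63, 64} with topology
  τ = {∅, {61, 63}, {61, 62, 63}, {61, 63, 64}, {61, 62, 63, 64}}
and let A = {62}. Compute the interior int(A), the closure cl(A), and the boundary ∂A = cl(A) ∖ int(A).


int(A) = ∅, cl(A) = {62}, ∂A = {62}.

Closed sets in (X, τ) are complements of opens:
  closed(X, τ) = {∅, {62}, {64}, {62, 64}, {61, 62, 63, 64}}.
int(A) = ⋃ {U ∈ τ : U ⊆ A}. Opens contained in A: ∅.
Taking the union of these: int(A) = ∅.
cl(A) = ⋂ {C closed : A ⊆ C}. Closed sets containing A: {62}, {62, 64}, {61, 62, 63, 64}.
Intersecting these: cl(A) = {62}.
∂A = cl(A) ∖ int(A) = {62} ∖ ∅ = {62}.


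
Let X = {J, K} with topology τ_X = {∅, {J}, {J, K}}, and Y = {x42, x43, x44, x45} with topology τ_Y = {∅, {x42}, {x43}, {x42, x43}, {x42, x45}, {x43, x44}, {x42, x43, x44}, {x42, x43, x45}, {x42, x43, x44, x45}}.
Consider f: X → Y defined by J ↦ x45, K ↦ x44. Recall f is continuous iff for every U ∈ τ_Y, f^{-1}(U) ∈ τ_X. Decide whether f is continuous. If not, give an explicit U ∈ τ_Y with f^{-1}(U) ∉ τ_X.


f is NOT continuous.

Compute f^{-1}(U) for each U ∈ τ_Y:
  U = ∅: f^{-1}(U) = ∅ ∈ τ_X ✓.
  U = {x42}: f^{-1}(U) = ∅ ∈ τ_X ✓.
  U = {x43}: f^{-1}(U) = ∅ ∈ τ_X ✓.
  U = {x42, x43}: f^{-1}(U) = ∅ ∈ τ_X ✓.
  U = {x42, x45}: f^{-1}(U) = {J} ∈ τ_X ✓.
  U = {x43, x44}: f^{-1}(U) = {K} ∉ τ_X ✗.
  U = {x42, x43, x44}: f^{-1}(U) = {K} ∉ τ_X ✗.
  U = {x42, x43, x45}: f^{-1}(U) = {J} ∈ τ_X ✓.
  U = {x42, x43, x44, x45}: f^{-1}(U) = {J, K} ∈ τ_X ✓.
Found U = {x43, x44} with f^{-1}(U) = {K} not in τ_X. Therefore f is NOT continuous.


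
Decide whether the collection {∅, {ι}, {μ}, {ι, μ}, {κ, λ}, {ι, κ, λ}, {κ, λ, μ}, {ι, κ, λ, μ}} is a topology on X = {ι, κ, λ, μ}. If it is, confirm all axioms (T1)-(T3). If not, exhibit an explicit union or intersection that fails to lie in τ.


τ IS a topology on X.

Axiom (T1): ∅ ∈ τ? Yes; X ∈ τ? Yes.
Axiom (T2/T3): check pairwise unions and intersections of members of τ.
All pairwise intersections and unions checked — each lies in τ. Therefore τ satisfies (T1), (T2), (T3): it IS a topology on X.


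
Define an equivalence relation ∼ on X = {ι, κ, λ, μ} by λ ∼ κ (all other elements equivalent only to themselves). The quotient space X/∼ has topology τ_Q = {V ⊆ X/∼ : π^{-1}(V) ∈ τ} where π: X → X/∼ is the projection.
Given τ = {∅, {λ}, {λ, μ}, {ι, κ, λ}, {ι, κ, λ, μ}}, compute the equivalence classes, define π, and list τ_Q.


X/∼ = {[ι], [κ=λ], [μ]}; |τ_Q| = 3.

Equivalence classes: [ι], [κ=λ], [μ].
Quotient map π: X → X/∼ sends ι ↦ [ι], κ ↦ [κ=λ], λ ↦ [κ=λ], μ ↦ [μ].
For each subset V ⊆ X/∼, compute π^{-1}(V) ⊆ X and check whether π^{-1}(V) ∈ τ. V is open in τ_Q iff π^{-1}(V) ∈ τ.
  V = {}: π^{-1}(V) = ∅ ∈ τ ✓.
  V = {[ι]}: π^{-1}(V) = {ι} ∉ τ ✗.
  V = {[κ=λ]}: π^{-1}(V) = {κ, λ} ∉ τ ✗.
  V = {[ι], [κ=λ]}: π^{-1}(V) = {ι, κ, λ} ∈ τ ✓.
  V = {[μ]}: π^{-1}(V) = {μ} ∉ τ ✗.
  V = {[ι], [μ]}: π^{-1}(V) = {ι, μ} ∉ τ ✗.
  V = {[κ=λ], [μ]}: π^{-1}(V) = {κ, λ, μ} ∉ τ ✗.
  V = {[ι], [κ=λ], [μ]}: π^{-1}(V) = {ι, κ, λ, μ} ∈ τ ✓.
Open sets in the quotient: τ_Q = {{}, {[ι], [κ=λ]}, {[ι], [κ=λ], [μ]}} (3 elements).


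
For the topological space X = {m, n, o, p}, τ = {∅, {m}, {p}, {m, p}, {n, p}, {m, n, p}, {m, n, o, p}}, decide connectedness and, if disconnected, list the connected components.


(X, τ) is connected.

Find clopen sets (U ∈ τ with X ∖ U ∈ τ):
  U = ∅, X ∖ U = {m, n, o, p} — both open, so U is clopen.
  U = {m, n, o, p}, X ∖ U = ∅ — both open, so U is clopen.
Only trivial clopens (∅ and X) exist, so (X, τ) is connected.
Compute connected components by grouping points that agree on all clopens:
  component: {m, n, o, p}


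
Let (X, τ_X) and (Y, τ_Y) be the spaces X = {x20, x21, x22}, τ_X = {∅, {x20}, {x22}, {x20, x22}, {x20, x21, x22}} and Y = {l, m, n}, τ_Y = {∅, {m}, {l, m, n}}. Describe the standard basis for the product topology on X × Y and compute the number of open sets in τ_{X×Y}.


Basis B = {∅ × ∅, {x20} × {m}, {x22} × {m}, {x20, x22} × {m}, {x20} × {l, m, n}, {x20, x21, x22} × {m}, {x22} × {l, m, n}, {x20, x22} × {l, m, n}, {x20, x21, x22} × {l, m, n}}; |τ_{X×Y}| = 14.

Enumerate products U × V with U ∈ τ_X, V ∈ τ_Y (deduplicated):
  ∅ × ∅ = {} (∅)
  {x20} × {m} = {(x20,m)}
  {x22} × {m} = {(x22,m)}
  {x20, x22} × {m} = {(x20,m), (x22,m)}
  {x20} × {l, m, n} = {(x20,l), (x20,m), (x20,n)}
  {x20, x21, x22} × {m} = {(x20,m), (x21,m), (x22,m)}
  {x22} × {l, m, n} = {(x22,l), (x22,m), (x22,n)}
  {x20, x22} × {l, m, n} = {(x20,l), (x20,m), (x20,n), (x22,l), (x22,m), (x22,n)}
  {x20, x21, x22} × {l, m, n} = {(x20,l), (x20,m), (x20,n), (x21,l), (x21,m), (x21,n), (x22,l), (x22,m), (x22,n)}
These 9 distinct sets form the basis B.
Close under arbitrary unions to get τ_{X×Y}; counting gives |τ_{X×Y}| = 14.


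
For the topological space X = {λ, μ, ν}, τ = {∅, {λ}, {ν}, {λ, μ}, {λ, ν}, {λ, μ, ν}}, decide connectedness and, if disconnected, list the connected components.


(X, τ) is disconnected; components = [{ν}, {λ, μ}].

Find clopen sets (U ∈ τ with X ∖ U ∈ τ):
  U = ∅, X ∖ U = {λ, μ, ν} — both open, so U is clopen.
  U = {ν}, X ∖ U = {λ, μ} — both open, so U is clopen.
  U = {λ, μ}, X ∖ U = {ν} — both open, so U is clopen.
  U = {λ, μ, ν}, X ∖ U = ∅ — both open, so U is clopen.
Nontrivial clopen(s) exist: e.g. {ν}. So (X, τ) is disconnected.
Compute connected components by grouping points that agree on all clopens:
  component: {ν}
  component: {λ, μ}


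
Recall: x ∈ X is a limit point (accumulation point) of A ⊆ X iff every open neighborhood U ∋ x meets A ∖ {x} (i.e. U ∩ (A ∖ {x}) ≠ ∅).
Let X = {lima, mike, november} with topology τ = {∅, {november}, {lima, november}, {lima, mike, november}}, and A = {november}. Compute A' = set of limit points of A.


A' = {lima, mike}

For each x ∈ X, list the open sets U ∈ τ with x ∈ U, then check whether U ∩ (A ∖ {x}) ≠ ∅ for every such U.
  x = lima: opens ∋ x are {lima, november}, {lima, mike, november}; each meets A ∖ {lima}, so x IS a limit point.
  x = mike: opens ∋ x are {lima, mike, november}; each meets A ∖ {mike}, so x IS a limit point.
  x = november: open {november} ∋ x has {november} ∩ (A ∖ {november}) = ∅, so x is NOT a limit point.
Collecting: A' = {lima, mike}.


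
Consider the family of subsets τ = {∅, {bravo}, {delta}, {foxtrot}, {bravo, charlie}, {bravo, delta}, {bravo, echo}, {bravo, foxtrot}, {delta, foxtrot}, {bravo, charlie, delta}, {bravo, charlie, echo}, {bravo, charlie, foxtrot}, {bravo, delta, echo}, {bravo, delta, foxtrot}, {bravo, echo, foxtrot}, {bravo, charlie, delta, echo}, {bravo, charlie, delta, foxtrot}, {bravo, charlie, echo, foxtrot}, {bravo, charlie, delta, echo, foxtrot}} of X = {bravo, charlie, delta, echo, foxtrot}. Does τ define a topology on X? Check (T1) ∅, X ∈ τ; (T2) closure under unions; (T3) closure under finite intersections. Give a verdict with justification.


τ is NOT a topology on X.

Axiom (T1): ∅ ∈ τ? Yes; X ∈ τ? Yes.
Axiom (T2/T3): check pairwise unions and intersections of members of τ.
Counterexample for (T2): {delta} ∪ {bravo, echo, foxtrot} = {bravo, delta, echo, foxtrot} ∉ τ. Therefore τ is NOT a topology.


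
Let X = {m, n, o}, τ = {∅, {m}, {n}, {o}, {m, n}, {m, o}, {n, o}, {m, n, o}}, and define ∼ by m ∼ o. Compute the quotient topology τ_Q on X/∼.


X/∼ = {[m=o], [n]}; |τ_Q| = 4.

Equivalence classes: [m=o], [n].
Quotient map π: X → X/∼ sends m ↦ [m=o], n ↦ [n], o ↦ [m=o].
For each subset V ⊆ X/∼, compute π^{-1}(V) ⊆ X and check whether π^{-1}(V) ∈ τ. V is open in τ_Q iff π^{-1}(V) ∈ τ.
  V = {}: π^{-1}(V) = ∅ ∈ τ ✓.
  V = {[m=o]}: π^{-1}(V) = {m, o} ∈ τ ✓.
  V = {[n]}: π^{-1}(V) = {n} ∈ τ ✓.
  V = {[m=o], [n]}: π^{-1}(V) = {m, n, o} ∈ τ ✓.
Open sets in the quotient: τ_Q = {{}, {[m=o]}, {[n]}, {[m=o], [n]}} (4 elements).


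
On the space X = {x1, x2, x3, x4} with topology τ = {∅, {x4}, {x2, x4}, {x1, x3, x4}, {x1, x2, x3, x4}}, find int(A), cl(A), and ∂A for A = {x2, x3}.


int(A) = ∅, cl(A) = {x1, x2, x3}, ∂A = {x1, x2, x3}.

Closed sets in (X, τ) are complements of opens:
  closed(X, τ) = {∅, {x2}, {x1, x3}, {x1, x2, x3}, {x1, x2, x3, x4}}.
int(A) = ⋃ {U ∈ τ : U ⊆ A}. Opens contained in A: ∅.
Taking the union of these: int(A) = ∅.
cl(A) = ⋂ {C closed : A ⊆ C}. Closed sets containing A: {x1, x2, x3}, {x1, x2, x3, x4}.
Intersecting these: cl(A) = {x1, x2, x3}.
∂A = cl(A) ∖ int(A) = {x1, x2, x3} ∖ ∅ = {x1, x2, x3}.


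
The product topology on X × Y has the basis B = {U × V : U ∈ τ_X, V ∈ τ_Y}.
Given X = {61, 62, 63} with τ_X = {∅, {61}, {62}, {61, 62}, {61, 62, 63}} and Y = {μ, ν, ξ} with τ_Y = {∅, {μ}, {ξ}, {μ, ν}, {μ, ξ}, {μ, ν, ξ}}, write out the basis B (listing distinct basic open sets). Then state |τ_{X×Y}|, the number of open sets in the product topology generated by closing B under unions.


Basis B = {∅ × ∅, {61} × {μ}, {61} × {ξ}, {62} × {μ}, {62} × {ξ}, {61} × {μ, ν}, {61} × {μ, ξ}, {61, 62} × {μ}, {61, 62} × {ξ}, {62} × {μ, ν}, {62} × {μ, ξ}, {61} × {μ, ν, ξ}, {61, 62, 63} × {μ}, {61, 62, 63} × {ξ}, {62} × {μ, ν, ξ}, {61, 62} × {μ, ν}, {61, 62} × {μ, ξ}, {61, 62} × {μ, ν, ξ}, {61, 62, 63} × {μ, ν}, {61, 62, 63} × {μ, ξ}, {61, 62, 63} × {μ, ν, ξ}}; |τ_{X×Y}| = 70.

Enumerate products U × V with U ∈ τ_X, V ∈ τ_Y (deduplicated):
  ∅ × ∅ = {} (∅)
  {61} × {μ} = {(61,μ)}
  {61} × {ξ} = {(61,ξ)}
  {62} × {μ} = {(62,μ)}
  {62} × {ξ} = {(62,ξ)}
  {61} × {μ, ν} = {(61,μ), (61,ν)}
  {61} × {μ, ξ} = {(61,μ), (61,ξ)}
  {61, 62} × {μ} = {(61,μ), (62,μ)}
  {61, 62} × {ξ} = {(61,ξ), (62,ξ)}
  {62} × {μ, ν} = {(62,μ), (62,ν)}
  {62} × {μ, ξ} = {(62,μ), (62,ξ)}
  {61} × {μ, ν, ξ} = {(61,μ), (61,ν), (61,ξ)}
  {61, 62, 63} × {μ} = {(61,μ), (62,μ), (63,μ)}
  {61, 62, 63} × {ξ} = {(61,ξ), (62,ξ), (63,ξ)}
  {62} × {μ, ν, ξ} = {(62,μ), (62,ν), (62,ξ)}
  {61, 62} × {μ, ν} = {(61,μ), (61,ν), (62,μ), (62,ν)}
  {61, 62} × {μ, ξ} = {(61,μ), (61,ξ), (62,μ), (62,ξ)}
  {61, 62} × {μ, ν, ξ} = {(61,μ), (61,ν), (61,ξ), (62,μ), (62,ν), (62,ξ)}
  {61, 62, 63} × {μ, ν} = {(61,μ), (61,ν), (62,μ), (62,ν), (63,μ), (63,ν)}
  {61, 62, 63} × {μ, ξ} = {(61,μ), (61,ξ), (62,μ), (62,ξ), (63,μ), (63,ξ)}
  {61, 62, 63} × {μ, ν, ξ} = {(61,μ), (61,ν), (61,ξ), (62,μ), (62,ν), (62,ξ), (63,μ), (63,ν), (63,ξ)}
These 21 distinct sets form the basis B.
Close under arbitrary unions to get τ_{X×Y}; counting gives |τ_{X×Y}| = 70.


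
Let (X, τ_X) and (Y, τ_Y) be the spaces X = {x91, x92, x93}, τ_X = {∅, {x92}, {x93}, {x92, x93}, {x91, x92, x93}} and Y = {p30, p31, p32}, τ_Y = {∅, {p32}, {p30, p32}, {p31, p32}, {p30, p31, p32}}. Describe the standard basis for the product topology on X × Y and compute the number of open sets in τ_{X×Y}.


Basis B = {∅ × ∅, {x92} × {p32}, {x93} × {p32}, {x92} × {p30, p32}, {x92} × {p31, p32}, {x92, x93} × {p32}, {x93} × {p30, p32}, {x93} × {p31, p32}, {x91, x92, x93} × {p32}, {x92} × {p30, p31, p32}, {x93} × {p30, p31, p32}, {x92, x93} × {p30, p32}, {x92, x93} × {p31, p32}, {x91, x92, x93} × {p30, p32}, {x91, x92, x93} × {p31, p32}, {x92, x93} × {p30, p31, p32}, {x91, x92, x93} × {p30, p31, p32}}; |τ_{X×Y}| = 50.

Enumerate products U × V with U ∈ τ_X, V ∈ τ_Y (deduplicated):
  ∅ × ∅ = {} (∅)
  {x92} × {p32} = {(x92,p32)}
  {x93} × {p32} = {(x93,p32)}
  {x92} × {p30, p32} = {(x92,p30), (x92,p32)}
  {x92} × {p31, p32} = {(x92,p31), (x92,p32)}
  {x92, x93} × {p32} = {(x92,p32), (x93,p32)}
  {x93} × {p30, p32} = {(x93,p30), (x93,p32)}
  {x93} × {p31, p32} = {(x93,p31), (x93,p32)}
  {x91, x92, x93} × {p32} = {(x91,p32), (x92,p32), (x93,p32)}
  {x92} × {p30, p31, p32} = {(x92,p30), (x92,p31), (x92,p32)}
  {x93} × {p30, p31, p32} = {(x93,p30), (x93,p31), (x93,p32)}
  {x92, x93} × {p30, p32} = {(x92,p30), (x92,p32), (x93,p30), (x93,p32)}
  {x92, x93} × {p31, p32} = {(x92,p31), (x92,p32), (x93,p31), (x93,p32)}
  {x91, x92, x93} × {p30, p32} = {(x91,p30), (x91,p32), (x92,p30), (x92,p32), (x93,p30), (x93,p32)}
  {x91, x92, x93} × {p31, p32} = {(x91,p31), (x91,p32), (x92,p31), (x92,p32), (x93,p31), (x93,p32)}
  {x92, x93} × {p30, p31, p32} = {(x92,p30), (x92,p31), (x92,p32), (x93,p30), (x93,p31), (x93,p32)}
  {x91, x92, x93} × {p30, p31, p32} = {(x91,p30), (x91,p31), (x91,p32), (x92,p30), (x92,p31), (x92,p32), (x93,p30), (x93,p31), (x93,p32)}
These 17 distinct sets form the basis B.
Close under arbitrary unions to get τ_{X×Y}; counting gives |τ_{X×Y}| = 50.


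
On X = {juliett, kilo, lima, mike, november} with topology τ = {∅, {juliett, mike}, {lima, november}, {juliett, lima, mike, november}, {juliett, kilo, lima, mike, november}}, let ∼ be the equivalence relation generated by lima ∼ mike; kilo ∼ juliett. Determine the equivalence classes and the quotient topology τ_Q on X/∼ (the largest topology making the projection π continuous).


X/∼ = {[juliett=kilo], [lima=mike], [november]}; |τ_Q| = 2.

Equivalence classes: [juliett=kilo], [lima=mike], [november].
Quotient map π: X → X/∼ sends juliett ↦ [juliett=kilo], kilo ↦ [juliett=kilo], lima ↦ [lima=mike], mike ↦ [lima=mike], november ↦ [november].
For each subset V ⊆ X/∼, compute π^{-1}(V) ⊆ X and check whether π^{-1}(V) ∈ τ. V is open in τ_Q iff π^{-1}(V) ∈ τ.
  V = {}: π^{-1}(V) = ∅ ∈ τ ✓.
  V = {[juliett=kilo]}: π^{-1}(V) = {juliett, kilo} ∉ τ ✗.
  V = {[lima=mike]}: π^{-1}(V) = {lima, mike} ∉ τ ✗.
  V = {[juliett=kilo], [lima=mike]}: π^{-1}(V) = {juliett, kilo, lima, mike} ∉ τ ✗.
  V = {[november]}: π^{-1}(V) = {november} ∉ τ ✗.
  V = {[juliett=kilo], [november]}: π^{-1}(V) = {juliett, kilo, november} ∉ τ ✗.
  V = {[lima=mike], [november]}: π^{-1}(V) = {lima, mike, november} ∉ τ ✗.
  V = {[juliett=kilo], [lima=mike], [november]}: π^{-1}(V) = {juliett, kilo, lima, mike, november} ∈ τ ✓.
Open sets in the quotient: τ_Q = {{}, {[juliett=kilo], [lima=mike], [november]}} (2 elements).


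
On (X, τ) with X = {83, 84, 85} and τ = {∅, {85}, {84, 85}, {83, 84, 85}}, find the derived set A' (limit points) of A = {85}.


A' = {83, 84}

For each x ∈ X, list the open sets U ∈ τ with x ∈ U, then check whether U ∩ (A ∖ {x}) ≠ ∅ for every such U.
  x = 83: opens ∋ x are {83, 84, 85}; each meets A ∖ {83}, so x IS a limit point.
  x = 84: opens ∋ x are {84, 85}, {83, 84, 85}; each meets A ∖ {84}, so x IS a limit point.
  x = 85: open {85} ∋ x has {85} ∩ (A ∖ {85}) = ∅, so x is NOT a limit point.
Collecting: A' = {83, 84}.


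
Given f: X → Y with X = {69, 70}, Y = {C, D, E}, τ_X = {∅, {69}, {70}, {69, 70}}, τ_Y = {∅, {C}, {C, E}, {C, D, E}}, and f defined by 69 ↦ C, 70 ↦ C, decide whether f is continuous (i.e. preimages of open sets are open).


f IS continuous.

Compute f^{-1}(U) for each U ∈ τ_Y:
  U = ∅: f^{-1}(U) = ∅ ∈ τ_X ✓.
  U = {C}: f^{-1}(U) = {69, 70} ∈ τ_X ✓.
  U = {C, E}: f^{-1}(U) = {69, 70} ∈ τ_X ✓.
  U = {C, D, E}: f^{-1}(U) = {69, 70} ∈ τ_X ✓.
Every preimage lies in τ_X, so f IS continuous.


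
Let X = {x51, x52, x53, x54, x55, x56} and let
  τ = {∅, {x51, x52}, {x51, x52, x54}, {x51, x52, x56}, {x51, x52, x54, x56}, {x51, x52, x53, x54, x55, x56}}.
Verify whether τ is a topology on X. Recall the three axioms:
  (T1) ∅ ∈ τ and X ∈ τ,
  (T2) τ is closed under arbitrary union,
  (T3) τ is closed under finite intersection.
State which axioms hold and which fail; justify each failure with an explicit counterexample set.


τ IS a topology on X.

Axiom (T1): ∅ ∈ τ? Yes; X ∈ τ? Yes.
Axiom (T2/T3): check pairwise unions and intersections of members of τ.
All pairwise intersections and unions checked — each lies in τ. Therefore τ satisfies (T1), (T2), (T3): it IS a topology on X.


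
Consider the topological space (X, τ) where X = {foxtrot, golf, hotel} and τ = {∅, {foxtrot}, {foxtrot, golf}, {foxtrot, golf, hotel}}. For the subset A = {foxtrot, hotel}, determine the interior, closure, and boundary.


int(A) = {foxtrot}, cl(A) = {foxtrot, golf, hotel}, ∂A = {golf, hotel}.

Closed sets in (X, τ) are complements of opens:
  closed(X, τ) = {∅, {hotel}, {golf, hotel}, {foxtrot, golf, hotel}}.
int(A) = ⋃ {U ∈ τ : U ⊆ A}. Opens contained in A: ∅, {foxtrot}.
Taking the union of these: int(A) = {foxtrot}.
cl(A) = ⋂ {C closed : A ⊆ C}. Closed sets containing A: {foxtrot, golf, hotel}.
Intersecting these: cl(A) = {foxtrot, golf, hotel}.
∂A = cl(A) ∖ int(A) = {foxtrot, golf, hotel} ∖ {foxtrot} = {golf, hotel}.


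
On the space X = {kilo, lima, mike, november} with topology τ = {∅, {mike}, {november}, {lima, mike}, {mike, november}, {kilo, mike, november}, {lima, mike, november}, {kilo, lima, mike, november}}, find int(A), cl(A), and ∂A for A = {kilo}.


int(A) = ∅, cl(A) = {kilo}, ∂A = {kilo}.

Closed sets in (X, τ) are complements of opens:
  closed(X, τ) = {∅, {kilo}, {lima}, {kilo, lima}, {kilo, november}, {kilo, lima, mike}, {kilo, lima, november}, {kilo, lima, mike, november}}.
int(A) = ⋃ {U ∈ τ : U ⊆ A}. Opens contained in A: ∅.
Taking the union of these: int(A) = ∅.
cl(A) = ⋂ {C closed : A ⊆ C}. Closed sets containing A: {kilo}, {kilo, lima}, {kilo, november}, {kilo, lima, mike}, {kilo, lima, november}, {kilo, lima, mike, november}.
Intersecting these: cl(A) = {kilo}.
∂A = cl(A) ∖ int(A) = {kilo} ∖ ∅ = {kilo}.


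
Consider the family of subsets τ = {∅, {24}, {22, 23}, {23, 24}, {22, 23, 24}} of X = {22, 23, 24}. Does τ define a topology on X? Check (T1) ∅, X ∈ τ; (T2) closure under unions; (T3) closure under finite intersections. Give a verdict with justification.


τ is NOT a topology on X.

Axiom (T1): ∅ ∈ τ? Yes; X ∈ τ? Yes.
Axiom (T2/T3): check pairwise unions and intersections of members of τ.
Counterexample for (T3): {22, 23} ∩ {23, 24} = {23} ∉ τ. Therefore τ is NOT a topology.


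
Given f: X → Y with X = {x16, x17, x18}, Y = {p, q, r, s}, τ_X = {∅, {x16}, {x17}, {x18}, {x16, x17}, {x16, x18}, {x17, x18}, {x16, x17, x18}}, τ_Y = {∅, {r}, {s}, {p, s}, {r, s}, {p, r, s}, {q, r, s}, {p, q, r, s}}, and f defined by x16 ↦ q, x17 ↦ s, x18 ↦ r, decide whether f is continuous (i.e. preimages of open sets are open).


f IS continuous.

Compute f^{-1}(U) for each U ∈ τ_Y:
  U = ∅: f^{-1}(U) = ∅ ∈ τ_X ✓.
  U = {r}: f^{-1}(U) = {x18} ∈ τ_X ✓.
  U = {s}: f^{-1}(U) = {x17} ∈ τ_X ✓.
  U = {p, s}: f^{-1}(U) = {x17} ∈ τ_X ✓.
  U = {r, s}: f^{-1}(U) = {x17, x18} ∈ τ_X ✓.
  U = {p, r, s}: f^{-1}(U) = {x17, x18} ∈ τ_X ✓.
  U = {q, r, s}: f^{-1}(U) = {x16, x17, x18} ∈ τ_X ✓.
  U = {p, q, r, s}: f^{-1}(U) = {x16, x17, x18} ∈ τ_X ✓.
Every preimage lies in τ_X, so f IS continuous.


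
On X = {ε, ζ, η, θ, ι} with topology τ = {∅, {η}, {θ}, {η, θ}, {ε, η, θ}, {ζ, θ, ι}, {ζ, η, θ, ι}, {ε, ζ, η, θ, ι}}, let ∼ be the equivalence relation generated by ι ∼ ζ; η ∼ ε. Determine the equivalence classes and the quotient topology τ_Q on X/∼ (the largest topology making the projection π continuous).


X/∼ = {[ε=η], [ζ=ι], [θ]}; |τ_Q| = 5.

Equivalence classes: [ε=η], [ζ=ι], [θ].
Quotient map π: X → X/∼ sends ε ↦ [ε=η], ζ ↦ [ζ=ι], η ↦ [ε=η], θ ↦ [θ], ι ↦ [ζ=ι].
For each subset V ⊆ X/∼, compute π^{-1}(V) ⊆ X and check whether π^{-1}(V) ∈ τ. V is open in τ_Q iff π^{-1}(V) ∈ τ.
  V = {}: π^{-1}(V) = ∅ ∈ τ ✓.
  V = {[ε=η]}: π^{-1}(V) = {ε, η} ∉ τ ✗.
  V = {[ζ=ι]}: π^{-1}(V) = {ζ, ι} ∉ τ ✗.
  V = {[ε=η], [ζ=ι]}: π^{-1}(V) = {ε, ζ, η, ι} ∉ τ ✗.
  V = {[θ]}: π^{-1}(V) = {θ} ∈ τ ✓.
  V = {[ε=η], [θ]}: π^{-1}(V) = {ε, η, θ} ∈ τ ✓.
  V = {[ζ=ι], [θ]}: π^{-1}(V) = {ζ, θ, ι} ∈ τ ✓.
  V = {[ε=η], [ζ=ι], [θ]}: π^{-1}(V) = {ε, ζ, η, θ, ι} ∈ τ ✓.
Open sets in the quotient: τ_Q = {{}, {[θ]}, {[ε=η], [θ]}, {[ζ=ι], [θ]}, {[ε=η], [ζ=ι], [θ]}} (5 elements).


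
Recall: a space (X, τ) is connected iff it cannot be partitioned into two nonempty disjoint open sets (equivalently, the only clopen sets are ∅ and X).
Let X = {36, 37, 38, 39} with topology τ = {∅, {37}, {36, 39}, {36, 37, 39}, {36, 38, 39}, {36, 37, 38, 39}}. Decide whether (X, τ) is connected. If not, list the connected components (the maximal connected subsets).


(X, τ) is disconnected; components = [{37}, {36, 38, 39}].

Find clopen sets (U ∈ τ with X ∖ U ∈ τ):
  U = ∅, X ∖ U = {36, 37, 38, 39} — both open, so U is clopen.
  U = {37}, X ∖ U = {36, 38, 39} — both open, so U is clopen.
  U = {36, 38, 39}, X ∖ U = {37} — both open, so U is clopen.
  U = {36, 37, 38, 39}, X ∖ U = ∅ — both open, so U is clopen.
Nontrivial clopen(s) exist: e.g. {36, 38, 39}. So (X, τ) is disconnected.
Compute connected components by grouping points that agree on all clopens:
  component: {37}
  component: {36, 38, 39}


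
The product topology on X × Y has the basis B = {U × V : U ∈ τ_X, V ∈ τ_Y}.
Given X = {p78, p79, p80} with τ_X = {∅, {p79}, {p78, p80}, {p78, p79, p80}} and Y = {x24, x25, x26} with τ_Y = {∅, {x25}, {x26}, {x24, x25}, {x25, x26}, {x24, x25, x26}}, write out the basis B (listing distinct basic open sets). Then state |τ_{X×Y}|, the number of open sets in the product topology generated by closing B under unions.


Basis B = {∅ × ∅, {p79} × {x25}, {p79} × {x26}, {p78, p80} × {x25}, {p78, p80} × {x26}, {p79} × {x24, x25}, {p79} × {x25, x26}, {p78, p79, p80} × {x25}, {p78, p79, p80} × {x26}, {p79} × {x24, x25, x26}, {p78, p80} × {x24, x25}, {p78, p80} × {x25, x26}, {p78, p80} × {x24, x25, x26}, {p78, p79, p80} × {x24, x25}, {p78, p79, p80} × {x25, x26}, {p78, p79, p80} × {x24, x25, x26}}; |τ_{X×Y}| = 36.

Enumerate products U × V with U ∈ τ_X, V ∈ τ_Y (deduplicated):
  ∅ × ∅ = {} (∅)
  {p79} × {x25} = {(p79,x25)}
  {p79} × {x26} = {(p79,x26)}
  {p78, p80} × {x25} = {(p78,x25), (p80,x25)}
  {p78, p80} × {x26} = {(p78,x26), (p80,x26)}
  {p79} × {x24, x25} = {(p79,x24), (p79,x25)}
  {p79} × {x25, x26} = {(p79,x25), (p79,x26)}
  {p78, p79, p80} × {x25} = {(p78,x25), (p79,x25), (p80,x25)}
  {p78, p79, p80} × {x26} = {(p78,x26), (p79,x26), (p80,x26)}
  {p79} × {x24, x25, x26} = {(p79,x24), (p79,x25), (p79,x26)}
  {p78, p80} × {x24, x25} = {(p78,x24), (p78,x25), (p80,x24), (p80,x25)}
  {p78, p80} × {x25, x26} = {(p78,x25), (p78,x26), (p80,x25), (p80,x26)}
  {p78, p80} × {x24, x25, x26} = {(p78,x24), (p78,x25), (p78,x26), (p80,x24), (p80,x25), (p80,x26)}
  {p78, p79, p80} × {x24, x25} = {(p78,x24), (p78,x25), (p79,x24), (p79,x25), (p80,x24), (p80,x25)}
  {p78, p79, p80} × {x25, x26} = {(p78,x25), (p78,x26), (p79,x25), (p79,x26), (p80,x25), (p80,x26)}
  {p78, p79, p80} × {x24, x25, x26} = {(p78,x24), (p78,x25), (p78,x26), (p79,x24), (p79,x25), (p79,x26), (p80,x24), (p80,x25), (p80,x26)}
These 16 distinct sets form the basis B.
Close under arbitrary unions to get τ_{X×Y}; counting gives |τ_{X×Y}| = 36.


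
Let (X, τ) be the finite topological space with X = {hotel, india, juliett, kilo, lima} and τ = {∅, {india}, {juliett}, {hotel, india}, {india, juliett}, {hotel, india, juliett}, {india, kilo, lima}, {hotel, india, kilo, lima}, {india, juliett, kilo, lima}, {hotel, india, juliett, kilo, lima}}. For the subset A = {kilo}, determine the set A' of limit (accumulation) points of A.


A' = {lima}

For each x ∈ X, list the open sets U ∈ τ with x ∈ U, then check whether U ∩ (A ∖ {x}) ≠ ∅ for every such U.
  x = hotel: open {hotel, india} ∋ x has {hotel, india} ∩ (A ∖ {hotel}) = ∅, so x is NOT a limit point.
  x = india: open {india} ∋ x has {india} ∩ (A ∖ {india}) = ∅, so x is NOT a limit point.
  x = juliett: open {juliett} ∋ x has {juliett} ∩ (A ∖ {juliett}) = ∅, so x is NOT a limit point.
  x = kilo: open {india, kilo, lima} ∋ x has {india, kilo, lima} ∩ (A ∖ {kilo}) = ∅, so x is NOT a limit point.
  x = lima: opens ∋ x are {india, kilo, lima}, {hotel, india, kilo, lima}, {india, juliett, kilo, lima}, {hotel, india, juliett, kilo, lima}; each meets A ∖ {lima}, so x IS a limit point.
Collecting: A' = {lima}.


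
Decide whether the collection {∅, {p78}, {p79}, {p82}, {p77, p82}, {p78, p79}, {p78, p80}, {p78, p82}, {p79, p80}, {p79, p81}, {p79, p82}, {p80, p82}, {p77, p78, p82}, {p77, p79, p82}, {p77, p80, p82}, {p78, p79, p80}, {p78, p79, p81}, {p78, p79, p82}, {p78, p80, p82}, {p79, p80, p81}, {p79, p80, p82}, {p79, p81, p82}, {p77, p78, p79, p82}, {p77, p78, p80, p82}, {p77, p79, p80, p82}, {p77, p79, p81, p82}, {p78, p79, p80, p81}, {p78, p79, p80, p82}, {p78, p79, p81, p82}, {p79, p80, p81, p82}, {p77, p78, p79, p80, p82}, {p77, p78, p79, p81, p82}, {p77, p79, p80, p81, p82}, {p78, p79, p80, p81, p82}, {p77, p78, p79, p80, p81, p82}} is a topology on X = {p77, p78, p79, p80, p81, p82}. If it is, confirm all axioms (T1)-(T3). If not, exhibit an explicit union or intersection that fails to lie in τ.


τ is NOT a topology on X.

Axiom (T1): ∅ ∈ τ? Yes; X ∈ τ? Yes.
Axiom (T2/T3): check pairwise unions and intersections of members of τ.
Counterexample for (T3): {p78, p80} ∩ {p79, p80} = {p80} ∉ τ. Therefore τ is NOT a topology.


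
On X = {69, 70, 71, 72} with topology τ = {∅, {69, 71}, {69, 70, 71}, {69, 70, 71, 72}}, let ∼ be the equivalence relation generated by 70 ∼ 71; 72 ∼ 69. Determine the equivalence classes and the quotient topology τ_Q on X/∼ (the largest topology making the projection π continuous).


X/∼ = {[69=72], [70=71]}; |τ_Q| = 2.

Equivalence classes: [69=72], [70=71].
Quotient map π: X → X/∼ sends 69 ↦ [69=72], 70 ↦ [70=71], 71 ↦ [70=71], 72 ↦ [69=72].
For each subset V ⊆ X/∼, compute π^{-1}(V) ⊆ X and check whether π^{-1}(V) ∈ τ. V is open in τ_Q iff π^{-1}(V) ∈ τ.
  V = {}: π^{-1}(V) = ∅ ∈ τ ✓.
  V = {[69=72]}: π^{-1}(V) = {69, 72} ∉ τ ✗.
  V = {[70=71]}: π^{-1}(V) = {70, 71} ∉ τ ✗.
  V = {[69=72], [70=71]}: π^{-1}(V) = {69, 70, 71, 72} ∈ τ ✓.
Open sets in the quotient: τ_Q = {{}, {[69=72], [70=71]}} (2 elements).


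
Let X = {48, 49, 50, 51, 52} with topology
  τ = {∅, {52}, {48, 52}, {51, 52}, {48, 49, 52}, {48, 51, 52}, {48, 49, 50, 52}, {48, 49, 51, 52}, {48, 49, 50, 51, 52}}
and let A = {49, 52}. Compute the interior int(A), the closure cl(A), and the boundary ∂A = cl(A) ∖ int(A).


int(A) = {52}, cl(A) = {48, 49, 50, 51, 52}, ∂A = {48, 49, 50, 51}.

Closed sets in (X, τ) are complements of opens:
  closed(X, τ) = {∅, {50}, {51}, {49, 50}, {50, 51}, {48, 49, 50}, {49, 50, 51}, {48, 49, 50, 51}, {48, 49, 50, 51, 52}}.
int(A) = ⋃ {U ∈ τ : U ⊆ A}. Opens contained in A: ∅, {52}.
Taking the union of these: int(A) = {52}.
cl(A) = ⋂ {C closed : A ⊆ C}. Closed sets containing A: {48, 49, 50, 51, 52}.
Intersecting these: cl(A) = {48, 49, 50, 51, 52}.
∂A = cl(A) ∖ int(A) = {48, 49, 50, 51, 52} ∖ {52} = {48, 49, 50, 51}.


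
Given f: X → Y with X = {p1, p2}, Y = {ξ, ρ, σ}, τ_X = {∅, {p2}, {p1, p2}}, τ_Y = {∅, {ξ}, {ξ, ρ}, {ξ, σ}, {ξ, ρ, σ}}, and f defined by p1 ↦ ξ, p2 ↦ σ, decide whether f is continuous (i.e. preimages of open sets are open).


f is NOT continuous.

Compute f^{-1}(U) for each U ∈ τ_Y:
  U = ∅: f^{-1}(U) = ∅ ∈ τ_X ✓.
  U = {ξ}: f^{-1}(U) = {p1} ∉ τ_X ✗.
  U = {ξ, ρ}: f^{-1}(U) = {p1} ∉ τ_X ✗.
  U = {ξ, σ}: f^{-1}(U) = {p1, p2} ∈ τ_X ✓.
  U = {ξ, ρ, σ}: f^{-1}(U) = {p1, p2} ∈ τ_X ✓.
Found U = {ξ} with f^{-1}(U) = {p1} not in τ_X. Therefore f is NOT continuous.


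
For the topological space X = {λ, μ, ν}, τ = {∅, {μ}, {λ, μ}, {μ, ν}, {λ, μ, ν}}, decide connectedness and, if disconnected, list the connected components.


(X, τ) is connected.

Find clopen sets (U ∈ τ with X ∖ U ∈ τ):
  U = ∅, X ∖ U = {λ, μ, ν} — both open, so U is clopen.
  U = {λ, μ, ν}, X ∖ U = ∅ — both open, so U is clopen.
Only trivial clopens (∅ and X) exist, so (X, τ) is connected.
Compute connected components by grouping points that agree on all clopens:
  component: {λ, μ, ν}


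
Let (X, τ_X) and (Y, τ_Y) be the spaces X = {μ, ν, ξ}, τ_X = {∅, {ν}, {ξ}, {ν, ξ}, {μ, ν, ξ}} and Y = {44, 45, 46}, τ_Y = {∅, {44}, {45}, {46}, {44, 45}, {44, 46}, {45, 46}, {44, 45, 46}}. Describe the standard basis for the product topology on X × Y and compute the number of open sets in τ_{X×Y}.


Basis B = {∅ × ∅, {ν} × {44}, {ν} × {45}, {ν} × {46}, {ξ} × {44}, {ξ} × {45}, {ξ} × {46}, {ν} × {44, 45}, {ν} × {44, 46}, {ν, ξ} × {44}, {ν} × {45, 46}, {ν, ξ} × {45}, {ν, ξ} × {46}, {ξ} × {44, 45}, {ξ} × {44, 46}, {ξ} × {45, 46}, {μ, ν, ξ} × {44}, {μ, ν, ξ} × {45}, {μ, ν, ξ} × {46}, {ν} × {44, 45, 46}, {ξ} × {44, 45, 46}, {ν, ξ} × {44, 45}, {ν, ξ} × {44, 46}, {ν, ξ} × {45, 46}, {μ, ν, ξ} × {44, 45}, {μ, ν, ξ} × {44, 46}, {μ, ν, ξ} × {45, 46}, {ν, ξ} × {44, 45, 46}, {μ, ν, ξ} × {44, 45, 46}}; |τ_{X×Y}| = 125.

Enumerate products U × V with U ∈ τ_X, V ∈ τ_Y (deduplicated):
  ∅ × ∅ = {} (∅)
  {ν} × {44} = {(ν,44)}
  {ν} × {45} = {(ν,45)}
  {ν} × {46} = {(ν,46)}
  {ξ} × {44} = {(ξ,44)}
  {ξ} × {45} = {(ξ,45)}
  {ξ} × {46} = {(ξ,46)}
  {ν} × {44, 45} = {(ν,44), (ν,45)}
  {ν} × {44, 46} = {(ν,44), (ν,46)}
  {ν, ξ} × {44} = {(ν,44), (ξ,44)}
  {ν} × {45, 46} = {(ν,45), (ν,46)}
  {ν, ξ} × {45} = {(ν,45), (ξ,45)}
  {ν, ξ} × {46} = {(ν,46), (ξ,46)}
  {ξ} × {44, 45} = {(ξ,44), (ξ,45)}
  {ξ} × {44, 46} = {(ξ,44), (ξ,46)}
  {ξ} × {45, 46} = {(ξ,45), (ξ,46)}
  {μ, ν, ξ} × {44} = {(μ,44), (ν,44), (ξ,44)}
  {μ, ν, ξ} × {45} = {(μ,45), (ν,45), (ξ,45)}
  {μ, ν, ξ} × {46} = {(μ,46), (ν,46), (ξ,46)}
  {ν} × {44, 45, 46} = {(ν,44), (ν,45), (ν,46)}
  {ξ} × {44, 45, 46} = {(ξ,44), (ξ,45), (ξ,46)}
  {ν, ξ} × {44, 45} = {(ν,44), (ν,45), (ξ,44), (ξ,45)}
  {ν, ξ} × {44, 46} = {(ν,44), (ν,46), (ξ,44), (ξ,46)}
  {ν, ξ} × {45, 46} = {(ν,45), (ν,46), (ξ,45), (ξ,46)}
  {μ, ν, ξ} × {44, 45} = {(μ,44), (μ,45), (ν,44), (ν,45), (ξ,44), (ξ,45)}
  {μ, ν, ξ} × {44, 46} = {(μ,44), (μ,46), (ν,44), (ν,46), (ξ,44), (ξ,46)}
  {μ, ν, ξ} × {45, 46} = {(μ,45), (μ,46), (ν,45), (ν,46), (ξ,45), (ξ,46)}
  {ν, ξ} × {44, 45, 46} = {(ν,44), (ν,45), (ν,46), (ξ,44), (ξ,45), (ξ,46)}
  {μ, ν, ξ} × {44, 45, 46} = {(μ,44), (μ,45), (μ,46), (ν,44), (ν,45), (ν,46), (ξ,44), (ξ,45), (ξ,46)}
These 29 distinct sets form the basis B.
Close under arbitrary unions to get τ_{X×Y}; counting gives |τ_{X×Y}| = 125.


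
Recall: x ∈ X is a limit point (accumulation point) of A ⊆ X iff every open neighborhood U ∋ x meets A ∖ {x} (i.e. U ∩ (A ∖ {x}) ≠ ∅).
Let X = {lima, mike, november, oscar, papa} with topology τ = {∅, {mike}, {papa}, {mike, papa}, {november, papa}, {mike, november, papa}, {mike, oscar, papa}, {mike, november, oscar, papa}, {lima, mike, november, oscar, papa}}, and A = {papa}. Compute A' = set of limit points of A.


A' = {lima, november, oscar}

For each x ∈ X, list the open sets U ∈ τ with x ∈ U, then check whether U ∩ (A ∖ {x}) ≠ ∅ for every such U.
  x = lima: opens ∋ x are {lima, mike, november, oscar, papa}; each meets A ∖ {lima}, so x IS a limit point.
  x = mike: open {mike} ∋ x has {mike} ∩ (A ∖ {mike}) = ∅, so x is NOT a limit point.
  x = november: opens ∋ x are {november, papa}, {mike, november, papa}, {mike, november, oscar, papa}, {lima, mike, november, oscar, papa}; each meets A ∖ {november}, so x IS a limit point.
  x = oscar: opens ∋ x are {mike, oscar, papa}, {mike, november, oscar, papa}, {lima, mike, november, oscar, papa}; each meets A ∖ {oscar}, so x IS a limit point.
  x = papa: open {papa} ∋ x has {papa} ∩ (A ∖ {papa}) = ∅, so x is NOT a limit point.
Collecting: A' = {lima, november, oscar}.


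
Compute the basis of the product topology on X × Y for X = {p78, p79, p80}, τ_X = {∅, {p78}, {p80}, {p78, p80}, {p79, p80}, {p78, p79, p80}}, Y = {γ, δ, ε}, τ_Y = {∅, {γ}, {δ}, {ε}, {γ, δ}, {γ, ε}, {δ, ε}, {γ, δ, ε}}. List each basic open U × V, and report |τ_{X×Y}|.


Basis B = {∅ × ∅, {p78} × {γ}, {p78} × {δ}, {p78} × {ε}, {p80} × {γ}, {p80} × {δ}, {p80} × {ε}, {p78} × {γ, δ}, {p78} × {γ, ε}, {p78, p80} × {γ}, {p78} × {δ, ε}, {p78, p80} × {δ}, {p78, p80} × {ε}, {p79, p80} × {γ}, {p79, p80} × {δ}, {p79, p80} × {ε}, {p80} × {γ, δ}, {p80} × {γ, ε}, {p80} × {δ, ε}, {p78} × {γ, δ, ε}, {p78, p79, p80} × {γ}, {p78, p79, p80} × {δ}, {p78, p79, p80} × {ε}, {p80} × {γ, δ, ε}, {p78, p80} × {γ, δ}, {p78, p80} × {γ, ε}, {p78, p80} × {δ, ε}, {p79, p80} × {γ, δ}, {p79, p80} × {γ, ε}, {p79, p80} × {δ, ε}, {p78, p80} × {γ, δ, ε}, {p78, p79, p80} × {γ, δ}, {p78, p79, p80} × {γ, ε}, {p78, p79, p80} × {δ, ε}, {p79, p80} × {γ, δ, ε}, {p78, p79, p80} × {γ, δ, ε}}; |τ_{X×Y}| = 216.

Enumerate products U × V with U ∈ τ_X, V ∈ τ_Y (deduplicated):
  ∅ × ∅ = {} (∅)
  {p78} × {γ} = {(p78,γ)}
  {p78} × {δ} = {(p78,δ)}
  {p78} × {ε} = {(p78,ε)}
  {p80} × {γ} = {(p80,γ)}
  {p80} × {δ} = {(p80,δ)}
  {p80} × {ε} = {(p80,ε)}
  {p78} × {γ, δ} = {(p78,γ), (p78,δ)}
  {p78} × {γ, ε} = {(p78,γ), (p78,ε)}
  {p78, p80} × {γ} = {(p78,γ), (p80,γ)}
  {p78} × {δ, ε} = {(p78,δ), (p78,ε)}
  {p78, p80} × {δ} = {(p78,δ), (p80,δ)}
  {p78, p80} × {ε} = {(p78,ε), (p80,ε)}
  {p79, p80} × {γ} = {(p79,γ), (p80,γ)}
  {p79, p80} × {δ} = {(p79,δ), (p80,δ)}
  {p79, p80} × {ε} = {(p79,ε), (p80,ε)}
  {p80} × {γ, δ} = {(p80,γ), (p80,δ)}
  {p80} × {γ, ε} = {(p80,γ), (p80,ε)}
  {p80} × {δ, ε} = {(p80,δ), (p80,ε)}
  {p78} × {γ, δ, ε} = {(p78,γ), (p78,δ), (p78,ε)}
  {p78, p79, p80} × {γ} = {(p78,γ), (p79,γ), (p80,γ)}
  {p78, p79, p80} × {δ} = {(p78,δ), (p79,δ), (p80,δ)}
  {p78, p79, p80} × {ε} = {(p78,ε), (p79,ε), (p80,ε)}
  {p80} × {γ, δ, ε} = {(p80,γ), (p80,δ), (p80,ε)}
  {p78, p80} × {γ, δ} = {(p78,γ), (p78,δ), (p80,γ), (p80,δ)}
  {p78, p80} × {γ, ε} = {(p78,γ), (p78,ε), (p80,γ), (p80,ε)}
  {p78, p80} × {δ, ε} = {(p78,δ), (p78,ε), (p80,δ), (p80,ε)}
  {p79, p80} × {γ, δ} = {(p79,γ), (p79,δ), (p80,γ), (p80,δ)}
  {p79, p80} × {γ, ε} = {(p79,γ), (p79,ε), (p80,γ), (p80,ε)}
  {p79, p80} × {δ, ε} = {(p79,δ), (p79,ε), (p80,δ), (p80,ε)}
  {p78, p80} × {γ, δ, ε} = {(p78,γ), (p78,δ), (p78,ε), (p80,γ), (p80,δ), (p80,ε)}
  {p78, p79, p80} × {γ, δ} = {(p78,γ), (p78,δ), (p79,γ), (p79,δ), (p80,γ), (p80,δ)}
  {p78, p79, p80} × {γ, ε} = {(p78,γ), (p78,ε), (p79,γ), (p79,ε), (p80,γ), (p80,ε)}
  {p78, p79, p80} × {δ, ε} = {(p78,δ), (p78,ε), (p79,δ), (p79,ε), (p80,δ), (p80,ε)}
  {p79, p80} × {γ, δ, ε} = {(p79,γ), (p79,δ), (p79,ε), (p80,γ), (p80,δ), (p80,ε)}
  {p78, p79, p80} × {γ, δ, ε} = {(p78,γ), (p78,δ), (p78,ε), (p79,γ), (p79,δ), (p79,ε), (p80,γ), (p80,δ), (p80,ε)}
These 36 distinct sets form the basis B.
Close under arbitrary unions to get τ_{X×Y}; counting gives |τ_{X×Y}| = 216.
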